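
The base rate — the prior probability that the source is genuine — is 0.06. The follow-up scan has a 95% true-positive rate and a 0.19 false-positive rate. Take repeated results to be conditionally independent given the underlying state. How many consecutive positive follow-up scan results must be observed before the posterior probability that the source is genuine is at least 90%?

Prior odds = 0.06/0.94 = 3/47.
Likelihood ratio of a positive result = 0.95/0.19 = 5.
Target odds: 0.9 ÷ 0.1 = 9.
Require 5ⁿ ≥ 9 ÷ (3/47) = 141.
5³ = 125 falls short of 141 but 5⁴ = 625 reaches it, so n = 4.

4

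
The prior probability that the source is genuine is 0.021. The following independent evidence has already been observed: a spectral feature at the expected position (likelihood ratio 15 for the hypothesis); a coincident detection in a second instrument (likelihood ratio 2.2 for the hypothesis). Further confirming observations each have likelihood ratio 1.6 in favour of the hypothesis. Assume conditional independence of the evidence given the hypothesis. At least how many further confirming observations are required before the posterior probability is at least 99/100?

11

Prior odds = 0.021/0.979 = 21/979.
Combined Bayes factor of the evidence already in hand = 15 × 2.2 = 33.
Odds after that evidence = (21/979) × 33 = 63/89.
Target odds = 0.99/0.01 = 99.
Need 1.6ⁿ ≥ 99 ÷ (63/89) = 979/7.
1.6¹⁰ ≈109.951 falls short of 979/7 but 1.6¹¹ ≈175.922 reaches it, so n = 11.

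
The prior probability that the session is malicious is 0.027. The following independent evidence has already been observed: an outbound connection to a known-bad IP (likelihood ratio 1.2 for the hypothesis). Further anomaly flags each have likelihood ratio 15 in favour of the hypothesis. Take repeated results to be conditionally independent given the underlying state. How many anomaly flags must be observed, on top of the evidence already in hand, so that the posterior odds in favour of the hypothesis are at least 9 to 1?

Prior odds = 0.027/0.973 = 27/973.
Bayes factor of the evidence already in hand = 1.2.
Odds after that evidence = (27/973) × 1.2 = 162/4865.
Target odds = 9.
Need 15ⁿ ≥ 9 ÷ (162/4865) = 4865/18.
15² = 225 falls short of 4865/18 but 15³ = 3375 reaches it, so n = 3.

3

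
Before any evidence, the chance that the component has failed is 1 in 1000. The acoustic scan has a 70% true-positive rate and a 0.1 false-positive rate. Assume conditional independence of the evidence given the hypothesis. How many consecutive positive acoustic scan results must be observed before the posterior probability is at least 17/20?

5

Prior odds: 0.001 ÷ 0.999 = 1/999.
Likelihood ratio of a positive result = 0.7/0.1 = 7.
Target odds: 0.85 ÷ 0.15 = 17/3.
Need (1/999) × 7ⁿ ≥ 17/3, i.e. 7ⁿ ≥ 5661.
7⁴ = 2401 falls short of 5661 but 7⁵ = 16807 reaches it, so n = 5.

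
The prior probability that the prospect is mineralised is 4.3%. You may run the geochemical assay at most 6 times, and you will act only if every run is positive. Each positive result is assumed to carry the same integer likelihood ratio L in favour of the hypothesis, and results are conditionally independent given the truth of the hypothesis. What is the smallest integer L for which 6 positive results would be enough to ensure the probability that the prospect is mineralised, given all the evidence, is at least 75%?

Prior odds = 0.043/0.957 = 43/957.
Target odds = 0.75/0.25 = 3.
Need L⁶ ≥ 3 ÷ (43/957) = 2871/43.
2⁶ = 64 < 2871/43 ≤ 729 = 3⁶, so L = 3.

3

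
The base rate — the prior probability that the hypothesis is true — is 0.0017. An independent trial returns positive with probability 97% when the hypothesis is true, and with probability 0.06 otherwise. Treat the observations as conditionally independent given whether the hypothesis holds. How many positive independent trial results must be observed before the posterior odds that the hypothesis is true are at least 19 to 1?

Prior odds = 0.0017/0.9983 = 17/9983.
Likelihood ratio of a positive result = 0.97/0.06 = 97/6.
Target odds = 19.
Require (97/6)ⁿ ≥ 19 ÷ (17/9983) = 189677/17.
(97/6)³ = 912673/216 falls short of 189677/17 but (97/6)⁴ = 88529281/1296 reaches it, so n = 4.

4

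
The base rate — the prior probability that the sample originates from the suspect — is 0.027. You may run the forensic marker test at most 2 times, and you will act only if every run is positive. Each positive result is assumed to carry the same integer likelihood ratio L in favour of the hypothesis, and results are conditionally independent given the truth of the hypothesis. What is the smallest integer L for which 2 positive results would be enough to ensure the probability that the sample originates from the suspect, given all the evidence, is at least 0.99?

60

Prior odds = 0.027/0.973 = 27/973.
Target odds = 0.99/0.01 = 99.
Need L² ≥ 99 ÷ (27/973) = 10703/3.
59² = 3481 < 10703/3 ≤ 3600 = 60², so L = 60.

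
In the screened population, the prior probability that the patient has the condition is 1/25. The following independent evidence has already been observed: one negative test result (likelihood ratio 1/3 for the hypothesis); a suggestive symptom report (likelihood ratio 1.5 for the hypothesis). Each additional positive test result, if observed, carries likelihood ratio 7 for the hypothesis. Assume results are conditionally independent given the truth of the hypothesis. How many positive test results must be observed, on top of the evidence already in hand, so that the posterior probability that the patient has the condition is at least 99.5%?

Prior odds = 0.04/0.96 = 1/24.
Combined Bayes factor of the evidence already in hand = (1/3) × 1.5 = 0.5.
Odds after that evidence = (1/24) × 0.5 = 1/48.
Target odds = 0.995/0.005 = 199.
Need 7ⁿ ≥ 199 ÷ (1/48) = 9552.
7⁴ = 2401 falls short of 9552 but 7⁵ = 16807 reaches it, so n = 5.

5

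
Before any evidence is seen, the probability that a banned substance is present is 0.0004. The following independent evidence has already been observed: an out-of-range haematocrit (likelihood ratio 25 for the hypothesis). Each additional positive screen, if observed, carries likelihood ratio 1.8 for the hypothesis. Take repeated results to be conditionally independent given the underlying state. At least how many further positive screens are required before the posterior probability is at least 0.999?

Prior odds = 0.0004/0.9996 = 1/2499.
Bayes factor of the evidence already in hand = 25.
Odds after that evidence = (1/2499) × 25 = 25/2499.
Target odds = 0.999/0.001 = 999.
Need 1.8ⁿ ≥ 999 ÷ (25/2499) = 99860.04.
1.8¹⁹ ≈70823.5 falls short of 99860.04 but 1.8²⁰ ≈127482 reaches it, so n = 20.

20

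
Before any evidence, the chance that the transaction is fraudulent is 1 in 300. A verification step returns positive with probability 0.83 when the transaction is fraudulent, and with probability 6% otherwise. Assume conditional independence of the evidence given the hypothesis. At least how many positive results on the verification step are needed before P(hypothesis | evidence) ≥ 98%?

Prior odds = (1/300)/(299/300) = 1/299.
Likelihood ratio of a positive result = 0.83/0.06 = 83/6.
Target odds: 0.98 ÷ 0.02 = 49.
Need (1/299) × (83/6)ⁿ ≥ 49, i.e. (83/6)ⁿ ≥ 14651.
(83/6)³ = 571787/216 falls short of 14651 but (83/6)⁴ = 47458321/1296 reaches it, so n = 4.

4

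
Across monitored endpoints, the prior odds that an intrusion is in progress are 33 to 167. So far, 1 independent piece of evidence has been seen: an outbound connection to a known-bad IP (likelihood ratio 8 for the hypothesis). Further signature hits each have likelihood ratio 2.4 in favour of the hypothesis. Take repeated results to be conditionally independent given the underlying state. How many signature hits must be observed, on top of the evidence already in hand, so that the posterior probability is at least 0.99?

5

Prior odds = 33/167.
Bayes factor of the evidence already in hand = 8.
Odds after that evidence = (33/167) × 8 = 264/167.
Target odds = 0.99/0.01 = 99.
Need 2.4ⁿ ≥ 99 ÷ (264/167) = 62.625.
2.4⁴ = 33.1776 falls short of 62.625 but 2.4⁵ = 79.62624 reaches it, so n = 5.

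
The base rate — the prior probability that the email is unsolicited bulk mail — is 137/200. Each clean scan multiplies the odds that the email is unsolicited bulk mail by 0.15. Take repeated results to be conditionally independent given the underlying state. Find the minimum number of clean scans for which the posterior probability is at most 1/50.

Prior odds: 0.685 ÷ 0.315 = 137/63.
Likelihood ratio per clean scan = 0.15.
Target posterior odds = 0.02/0.98 = 1/49.
Require 0.15ⁿ ≤ 1/49 ÷ (137/63) = 9/959.
0.15² = 0.0225 is still above 9/959 but 0.15³ = 0.003375 is at or below it, so n = 3.

3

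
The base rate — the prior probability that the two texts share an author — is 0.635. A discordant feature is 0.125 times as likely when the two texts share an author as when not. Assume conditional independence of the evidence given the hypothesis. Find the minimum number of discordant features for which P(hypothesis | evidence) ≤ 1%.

3

Prior odds = 0.635/0.365 = 127/73.
Likelihood ratio per discordant feature = 0.125.
Target odds: 0.01 ÷ 0.99 = 1/99.
Require 0.125ⁿ ≤ 1/99 ÷ (127/73) = 73/12573.
0.125² = 0.015625 is still above 73/12573 but 0.125³ = 0.001953125 is at or below it, so n = 3.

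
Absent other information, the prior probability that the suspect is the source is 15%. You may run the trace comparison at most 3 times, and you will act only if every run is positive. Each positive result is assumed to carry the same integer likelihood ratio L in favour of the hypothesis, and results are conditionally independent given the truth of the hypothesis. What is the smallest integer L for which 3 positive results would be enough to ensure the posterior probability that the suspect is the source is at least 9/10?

4

Prior odds = 0.15/0.85 = 3/17.
Target odds = 0.9/0.1 = 9.
Need L³ ≥ 9 ÷ (3/17) = 51.
3³ = 27 < 51 ≤ 64 = 4³, so L = 4.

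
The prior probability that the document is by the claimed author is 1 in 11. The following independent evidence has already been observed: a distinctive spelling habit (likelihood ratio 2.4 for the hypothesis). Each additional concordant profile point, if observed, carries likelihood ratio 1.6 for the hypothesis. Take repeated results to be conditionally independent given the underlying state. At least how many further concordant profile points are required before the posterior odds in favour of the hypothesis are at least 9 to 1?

8

Prior odds = (1/11)/(10/11) = 0.1.
Bayes factor of the evidence already in hand = 2.4.
Odds after that evidence = 0.1 × 2.4 = 0.24.
Target odds = 9.
Need 1.6ⁿ ≥ 9 ÷ 0.24 = 37.5.
1.6⁷ = 2097152/78125 falls short of 37.5 but 1.6⁸ = 16777216/390625 reaches it, so n = 8.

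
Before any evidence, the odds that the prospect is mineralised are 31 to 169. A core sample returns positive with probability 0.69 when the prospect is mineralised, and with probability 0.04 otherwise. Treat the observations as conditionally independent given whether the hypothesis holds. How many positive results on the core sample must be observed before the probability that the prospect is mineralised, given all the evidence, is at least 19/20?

Prior odds = 31/169.
Likelihood ratio of a positive result = 0.69/0.04 = 17.25.
Target posterior odds = 0.95/0.05 = 19.
Require 17.25ⁿ ≥ 19 ÷ (31/169) = 3211/31.
17.25¹ = 17.25 falls short of 3211/31 but 17.25² = 297.5625 reaches it, so n = 2.

2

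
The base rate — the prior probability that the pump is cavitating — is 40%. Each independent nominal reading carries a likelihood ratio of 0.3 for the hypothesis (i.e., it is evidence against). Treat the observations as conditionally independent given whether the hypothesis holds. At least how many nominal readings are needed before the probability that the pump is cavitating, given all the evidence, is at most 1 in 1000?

Prior odds: 0.4 ÷ 0.6 = 2/3.
Likelihood ratio per nominal reading = 0.3.
Target odds: 0.001 ÷ 0.999 = 1/999.
Need (2/3) × 0.3ⁿ ≤ 1/999, i.e. 0.3ⁿ ≤ 1/666.
0.3⁵ = 243/100000 is still above 1/666 but 0.3⁶ = 729/1000000 is at or below it, so n = 6.

6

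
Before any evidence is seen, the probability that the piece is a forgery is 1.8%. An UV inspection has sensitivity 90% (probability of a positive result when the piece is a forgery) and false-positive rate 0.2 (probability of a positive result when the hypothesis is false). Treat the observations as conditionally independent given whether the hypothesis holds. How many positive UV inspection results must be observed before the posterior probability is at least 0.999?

8

Prior odds: 0.018 ÷ 0.982 = 9/491.
Likelihood ratio of a positive result = 0.9/0.2 = 4.5.
Target posterior odds = 0.999/0.001 = 999.
Require 4.5ⁿ ≥ 999 ÷ (9/491) = 54501.
4.5⁷ = 4782969/128 falls short of 54501 but 4.5⁸ = 43046721/256 reaches it, so n = 8.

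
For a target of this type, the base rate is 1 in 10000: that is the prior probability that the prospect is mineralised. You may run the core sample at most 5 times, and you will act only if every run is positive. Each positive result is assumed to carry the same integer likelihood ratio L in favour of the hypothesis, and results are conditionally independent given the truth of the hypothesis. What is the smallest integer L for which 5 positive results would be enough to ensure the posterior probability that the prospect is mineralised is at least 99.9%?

Prior odds = 0.0001/0.9999 = 1/9999.
Target odds = 0.999/0.001 = 999.
Need L⁵ ≥ 999 ÷ (1/9999) = 9989001.
25⁵ = 9765625 < 9989001 ≤ 11881376 = 26⁵, so L = 26.

26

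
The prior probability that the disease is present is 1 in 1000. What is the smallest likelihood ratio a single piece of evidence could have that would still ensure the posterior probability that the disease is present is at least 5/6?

Prior odds = 0.001/0.999 = 1/999.
Target odds = (5/6)/(1/6) = 5.
Required Bayes factor = 5 ÷ (1/999) = 4995.

4995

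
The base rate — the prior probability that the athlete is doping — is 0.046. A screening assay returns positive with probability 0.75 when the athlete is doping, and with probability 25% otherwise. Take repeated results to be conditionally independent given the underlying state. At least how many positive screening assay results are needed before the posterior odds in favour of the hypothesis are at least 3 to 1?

Prior odds = 0.046/0.954 = 23/477.
Likelihood ratio of a positive result = 0.75/0.25 = 3.
Target odds = 3.
Require 3ⁿ ≥ 3 ÷ (23/477) = 1431/23.
3³ = 27 falls short of 1431/23 but 3⁴ = 81 reaches it, so n = 4.

4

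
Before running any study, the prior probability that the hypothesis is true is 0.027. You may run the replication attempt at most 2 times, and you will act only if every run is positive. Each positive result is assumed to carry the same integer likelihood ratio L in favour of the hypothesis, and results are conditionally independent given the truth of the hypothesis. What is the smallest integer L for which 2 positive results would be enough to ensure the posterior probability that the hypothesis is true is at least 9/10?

Prior odds = 0.027/0.973 = 27/973.
Target odds = 0.9/0.1 = 9.
Need L² ≥ 9 ÷ (27/973) = 973/3.
18² = 324 < 973/3 ≤ 361 = 19², so L = 19.

19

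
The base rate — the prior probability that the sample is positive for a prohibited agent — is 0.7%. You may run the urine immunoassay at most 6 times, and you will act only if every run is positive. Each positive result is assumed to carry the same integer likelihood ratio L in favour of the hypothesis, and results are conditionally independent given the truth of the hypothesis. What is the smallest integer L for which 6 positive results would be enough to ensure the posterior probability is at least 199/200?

6

Prior odds = 0.007/0.993 = 7/993.
Target odds = 0.995/0.005 = 199.
Need L⁶ ≥ 199 ÷ (7/993) = 197607/7.
5⁶ = 15625 < 197607/7 ≤ 46656 = 6⁶, so L = 6.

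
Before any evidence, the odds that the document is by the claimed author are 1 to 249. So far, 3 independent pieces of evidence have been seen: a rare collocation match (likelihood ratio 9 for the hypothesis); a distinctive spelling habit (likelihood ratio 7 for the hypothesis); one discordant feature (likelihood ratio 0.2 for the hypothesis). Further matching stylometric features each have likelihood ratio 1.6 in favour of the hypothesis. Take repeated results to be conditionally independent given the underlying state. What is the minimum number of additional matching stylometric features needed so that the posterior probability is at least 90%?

12

Prior odds = 1/249.
Combined Bayes factor of the evidence already in hand = 9 × 7 × 0.2 = 12.6.
Odds after that evidence = (1/249) × 12.6 = 21/415.
Target odds = 0.9/0.1 = 9.
Need 1.6ⁿ ≥ 9 ÷ (21/415) = 1245/7.
1.6¹¹ ≈175.922 falls short of 1245/7 but 1.6¹² ≈281.475 reaches it, so n = 12.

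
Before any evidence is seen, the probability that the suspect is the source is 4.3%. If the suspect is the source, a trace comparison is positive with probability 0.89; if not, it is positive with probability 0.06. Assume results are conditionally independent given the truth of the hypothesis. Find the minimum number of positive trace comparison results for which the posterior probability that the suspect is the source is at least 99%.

Prior odds: 0.043 ÷ 0.957 = 43/957.
Likelihood ratio of a positive = 0.89/0.06 = 89/6.
Target odds: 0.99 ÷ 0.01 = 99.
Require (89/6)ⁿ ≥ 99 ÷ (43/957) = 94743/43.
(89/6)² = 7921/36 falls short of 94743/43 but (89/6)³ = 704969/216 reaches it, so n = 3.

3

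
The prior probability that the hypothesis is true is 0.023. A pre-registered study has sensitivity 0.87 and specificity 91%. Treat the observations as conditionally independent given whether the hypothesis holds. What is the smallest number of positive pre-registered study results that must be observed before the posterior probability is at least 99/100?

Prior odds = 0.023/0.977 = 23/977.
False-positive rate = 1 − 0.91 = 0.09; likelihood ratio of a positive = 0.87/0.09 = 29/3.
Target posterior odds = 0.99/0.01 = 99.
Require (29/3)ⁿ ≥ 99 ÷ (23/977) = 96723/23.
(29/3)³ = 24389/27 falls short of 96723/23 but (29/3)⁴ = 707281/81 reaches it, so n = 4.

4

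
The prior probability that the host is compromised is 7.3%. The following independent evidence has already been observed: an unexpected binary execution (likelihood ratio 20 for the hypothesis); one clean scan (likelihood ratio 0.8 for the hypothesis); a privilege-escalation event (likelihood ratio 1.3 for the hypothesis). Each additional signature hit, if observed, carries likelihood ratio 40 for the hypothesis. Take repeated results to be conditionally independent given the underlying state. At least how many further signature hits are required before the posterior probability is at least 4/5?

Prior odds = 0.073/0.927 = 73/927.
Combined Bayes factor of the evidence already in hand = 20 × 0.8 × 1.3 = 20.8.
Odds after that evidence = (73/927) × 20.8 = 7592/4635.
Target odds = 0.8/0.2 = 4.
Need 40ⁿ ≥ 4 ÷ (7592/4635) = 4635/1898.
40¹ = 40, which meets the required 4635/1898; so n = 1.

1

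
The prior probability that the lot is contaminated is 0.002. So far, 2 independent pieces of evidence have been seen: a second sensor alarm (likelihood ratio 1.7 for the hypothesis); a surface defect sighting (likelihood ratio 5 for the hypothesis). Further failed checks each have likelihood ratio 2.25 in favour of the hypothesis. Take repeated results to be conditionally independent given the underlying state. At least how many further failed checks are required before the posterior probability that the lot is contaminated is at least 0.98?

Prior odds = 0.002/0.998 = 1/499.
Combined Bayes factor of the evidence already in hand = 1.7 × 5 = 8.5.
Odds after that evidence = (1/499) × 8.5 = 17/998.
Target odds = 0.98/0.02 = 49.
Need 2.25ⁿ ≥ 49 ÷ (17/998) = 48902/17.
2.25⁹ = 387420489/262144 falls short of 48902/17 but 2.25¹⁰ ≈3325.26 reaches it, so n = 10.

10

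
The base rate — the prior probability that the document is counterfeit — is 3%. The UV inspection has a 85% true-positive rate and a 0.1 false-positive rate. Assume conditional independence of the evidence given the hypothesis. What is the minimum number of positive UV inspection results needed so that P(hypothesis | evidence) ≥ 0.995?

Prior odds: 0.03 ÷ 0.97 = 3/97.
Likelihood ratio of a positive result = 0.85/0.1 = 8.5.
Target odds: 0.995 ÷ 0.005 = 199.
Require 8.5ⁿ ≥ 199 ÷ (3/97) = 19303/3.
8.5⁴ = 5220.0625 falls short of 19303/3 but 8.5⁵ = 44370.53125 reaches it, so n = 5.

5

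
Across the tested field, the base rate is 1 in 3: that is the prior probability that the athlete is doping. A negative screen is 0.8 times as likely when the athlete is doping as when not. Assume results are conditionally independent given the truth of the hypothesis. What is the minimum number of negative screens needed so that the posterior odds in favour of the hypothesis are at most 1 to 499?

Prior odds: (1/3) ÷ (2/3) = 0.5.
Likelihood ratio per negative screen = 0.8.
Target odds = 1/499.
Need 0.5 × 0.8ⁿ ≤ 1/499, i.e. 0.8ⁿ ≤ 2/499.
0.8²⁴ ≈0.00472237 is still above 2/499 but 0.8²⁵ ≈0.00377789 is at or below it, so n = 25.

25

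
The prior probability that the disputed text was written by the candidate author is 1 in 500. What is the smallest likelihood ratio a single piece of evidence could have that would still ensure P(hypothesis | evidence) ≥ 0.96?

Prior odds = 0.002/0.998 = 1/499.
Target odds = 0.96/0.04 = 24.
Required Bayes factor = 24 ÷ (1/499) = 11976.

11976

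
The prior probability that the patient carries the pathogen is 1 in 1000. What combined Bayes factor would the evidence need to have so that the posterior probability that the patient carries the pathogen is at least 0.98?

48951

Prior odds = 0.001/0.999 = 1/999.
Target odds = 0.98/0.02 = 49.
Required Bayes factor = 49 ÷ (1/999) = 48951.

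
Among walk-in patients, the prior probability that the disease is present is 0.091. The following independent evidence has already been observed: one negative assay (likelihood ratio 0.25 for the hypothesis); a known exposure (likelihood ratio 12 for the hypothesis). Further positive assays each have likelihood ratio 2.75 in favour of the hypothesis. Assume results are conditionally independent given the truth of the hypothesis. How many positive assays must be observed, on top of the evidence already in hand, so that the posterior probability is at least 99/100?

6

Prior odds = 0.091/0.909 = 91/909.
Combined Bayes factor of the evidence already in hand = 0.25 × 12 = 3.
Odds after that evidence = (91/909) × 3 = 91/303.
Target odds = 0.99/0.01 = 99.
Need 2.75ⁿ ≥ 99 ÷ (91/303) = 29997/91.
2.75⁵ = 161051/1024 falls short of 29997/91 but 2.75⁶ = 1771561/4096 reaches it, so n = 6.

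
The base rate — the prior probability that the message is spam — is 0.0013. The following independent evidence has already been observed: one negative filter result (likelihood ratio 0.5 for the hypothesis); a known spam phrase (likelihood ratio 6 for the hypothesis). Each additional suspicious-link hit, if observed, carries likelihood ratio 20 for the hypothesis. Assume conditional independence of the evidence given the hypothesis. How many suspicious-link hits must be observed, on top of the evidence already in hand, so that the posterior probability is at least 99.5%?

4

Prior odds = 0.0013/0.9987 = 13/9987.
Combined Bayes factor of the evidence already in hand = 0.5 × 6 = 3.
Odds after that evidence = (13/9987) × 3 = 13/3329.
Target odds = 0.995/0.005 = 199.
Need 20ⁿ ≥ 199 ÷ (13/3329) = 662471/13.
20³ = 8000 falls short of 662471/13 but 20⁴ = 160000 reaches it, so n = 4.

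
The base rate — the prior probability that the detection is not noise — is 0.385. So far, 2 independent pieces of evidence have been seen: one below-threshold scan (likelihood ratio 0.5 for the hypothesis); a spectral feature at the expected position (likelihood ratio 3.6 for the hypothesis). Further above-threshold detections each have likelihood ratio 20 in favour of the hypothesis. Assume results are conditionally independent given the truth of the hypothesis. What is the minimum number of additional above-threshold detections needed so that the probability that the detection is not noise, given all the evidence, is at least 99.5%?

Prior odds = 0.385/0.615 = 77/123.
Combined Bayes factor of the evidence already in hand = 0.5 × 3.6 = 1.8.
Odds after that evidence = (77/123) × 1.8 = 231/205.
Target odds = 0.995/0.005 = 199.
Need 20ⁿ ≥ 199 ÷ (231/205) = 40795/231.
20¹ = 20 falls short of 40795/231 but 20² = 400 reaches it, so n = 2.

2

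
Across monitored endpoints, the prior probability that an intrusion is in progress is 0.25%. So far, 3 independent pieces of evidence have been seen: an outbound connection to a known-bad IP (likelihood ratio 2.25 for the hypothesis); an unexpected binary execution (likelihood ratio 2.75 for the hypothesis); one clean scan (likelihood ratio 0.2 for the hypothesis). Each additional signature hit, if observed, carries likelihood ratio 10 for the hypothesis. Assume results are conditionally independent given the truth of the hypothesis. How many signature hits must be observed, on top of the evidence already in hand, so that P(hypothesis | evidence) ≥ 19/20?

4

Prior odds = 0.0025/0.9975 = 1/399.
Combined Bayes factor of the evidence already in hand = 2.25 × 2.75 × 0.2 = 1.2375.
Odds after that evidence = (1/399) × 1.2375 = 33/10640.
Target odds = 0.95/0.05 = 19.
Need 10ⁿ ≥ 19 ÷ (33/10640) = 202160/33.
10³ = 1000 falls short of 202160/33 but 10⁴ = 10000 reaches it, so n = 4.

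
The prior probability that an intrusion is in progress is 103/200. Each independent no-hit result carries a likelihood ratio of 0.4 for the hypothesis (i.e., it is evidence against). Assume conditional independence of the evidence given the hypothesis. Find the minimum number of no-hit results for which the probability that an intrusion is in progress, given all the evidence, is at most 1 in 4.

2

Prior odds: 0.515 ÷ 0.485 = 103/97.
Likelihood ratio per no-hit result = 0.4.
Target odds: 0.25 ÷ 0.75 = 1/3.
Require 0.4ⁿ ≤ 1/3 ÷ (103/97) = 97/309.
0.4¹ = 0.4 is still above 97/309 but 0.4² = 0.16 is at or below it, so n = 2.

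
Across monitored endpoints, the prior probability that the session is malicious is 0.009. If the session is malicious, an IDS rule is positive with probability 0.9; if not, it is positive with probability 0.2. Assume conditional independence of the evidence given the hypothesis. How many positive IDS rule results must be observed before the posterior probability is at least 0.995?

7

Prior odds: 0.009 ÷ 0.991 = 9/991.
Likelihood ratio of a positive = 0.9/0.2 = 4.5.
Target odds: 0.995 ÷ 0.005 = 199.
Need (9/991) × 4.5ⁿ ≥ 199, i.e. 4.5ⁿ ≥ 197209/9.
4.5⁶ = 8303.765625 falls short of 197209/9 but 4.5⁷ = 4782969/128 reaches it, so n = 7.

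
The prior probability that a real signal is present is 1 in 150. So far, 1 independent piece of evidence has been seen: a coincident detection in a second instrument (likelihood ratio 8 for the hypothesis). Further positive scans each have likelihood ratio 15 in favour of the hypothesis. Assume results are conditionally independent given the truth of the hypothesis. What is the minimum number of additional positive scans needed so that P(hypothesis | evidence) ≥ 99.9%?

Prior odds = (1/150)/(149/150) = 1/149.
Bayes factor of the evidence already in hand = 8.
Odds after that evidence = (1/149) × 8 = 8/149.
Target odds = 0.999/0.001 = 999.
Need 15ⁿ ≥ 999 ÷ (8/149) = 18606.375.
15³ = 3375 falls short of 18606.375 but 15⁴ = 50625 reaches it, so n = 4.

4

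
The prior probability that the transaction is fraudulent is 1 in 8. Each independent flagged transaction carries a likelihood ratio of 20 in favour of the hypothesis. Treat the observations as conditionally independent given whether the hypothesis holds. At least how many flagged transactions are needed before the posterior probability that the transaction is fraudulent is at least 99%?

Prior odds = 0.125/0.875 = 1/7.
Likelihood ratio per flagged transaction = 20.
Target odds: 0.99 ÷ 0.01 = 99.
Require 20ⁿ ≥ 99 ÷ (1/7) = 693.
20² = 400 falls short of 693 but 20³ = 8000 reaches it, so n = 3.

3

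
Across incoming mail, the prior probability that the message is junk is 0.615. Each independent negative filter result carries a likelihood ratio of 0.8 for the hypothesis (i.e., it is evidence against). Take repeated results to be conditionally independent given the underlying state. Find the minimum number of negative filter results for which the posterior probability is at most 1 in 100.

23

Prior odds = 0.615/0.385 = 123/77.
Likelihood ratio per negative filter result = 0.8.
Target posterior odds = 0.01/0.99 = 1/99.
Need (123/77) × 0.8ⁿ ≤ 1/99, i.e. 0.8ⁿ ≤ 7/1107.
0.8²² ≈0.0073787 is still above 7/1107 but 0.8²³ ≈0.00590296 is at or below it, so n = 23.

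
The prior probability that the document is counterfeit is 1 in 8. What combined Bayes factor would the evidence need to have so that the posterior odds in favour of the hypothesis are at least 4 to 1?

28

Prior odds = 0.125/0.875 = 1/7.
Target odds = 4.
Required Bayes factor = 4 ÷ (1/7) = 28.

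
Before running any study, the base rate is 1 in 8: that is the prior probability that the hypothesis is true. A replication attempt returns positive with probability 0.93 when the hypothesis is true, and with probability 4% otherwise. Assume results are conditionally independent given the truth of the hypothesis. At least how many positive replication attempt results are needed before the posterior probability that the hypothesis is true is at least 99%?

Prior odds = 0.125/0.875 = 1/7.
Likelihood ratio of a positive result = 0.93/0.04 = 23.25.
Target odds: 0.99 ÷ 0.01 = 99.
Require 23.25ⁿ ≥ 99 ÷ (1/7) = 693.
23.25² = 540.5625 falls short of 693 but 23.25³ = 804357/64 reaches it, so n = 3.

3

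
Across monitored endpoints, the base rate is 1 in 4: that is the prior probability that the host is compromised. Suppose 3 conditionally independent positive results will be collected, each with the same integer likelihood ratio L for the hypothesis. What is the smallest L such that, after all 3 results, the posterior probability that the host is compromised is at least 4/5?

3

Prior odds = 0.25/0.75 = 1/3.
Target odds = 0.8/0.2 = 4.
Need L³ ≥ 4 ÷ (1/3) = 12.
2³ = 8 < 12 ≤ 27 = 3³, so L = 3.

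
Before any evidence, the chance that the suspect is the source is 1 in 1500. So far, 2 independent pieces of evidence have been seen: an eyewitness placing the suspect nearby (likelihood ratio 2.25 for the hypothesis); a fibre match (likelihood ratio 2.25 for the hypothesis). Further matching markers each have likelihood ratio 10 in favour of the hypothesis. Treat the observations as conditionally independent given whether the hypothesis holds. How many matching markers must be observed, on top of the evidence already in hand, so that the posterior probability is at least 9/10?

4

Prior odds = (1/1500)/(1499/1500) = 1/1499.
Combined Bayes factor of the evidence already in hand = 2.25 × 2.25 = 5.0625.
Odds after that evidence = (1/1499) × 5.0625 = 81/23984.
Target odds = 0.9/0.1 = 9.
Need 10ⁿ ≥ 9 ÷ (81/23984) = 23984/9.
10³ = 1000 falls short of 23984/9 but 10⁴ = 10000 reaches it, so n = 4.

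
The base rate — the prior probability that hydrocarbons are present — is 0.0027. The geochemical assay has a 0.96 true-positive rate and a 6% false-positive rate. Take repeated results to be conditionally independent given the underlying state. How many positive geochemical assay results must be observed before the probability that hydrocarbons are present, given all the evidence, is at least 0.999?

Prior odds: 0.0027 ÷ 0.9973 = 27/9973.
Likelihood ratio of a positive result = 0.96/0.06 = 16.
Target odds: 0.999 ÷ 0.001 = 999.
Require 16ⁿ ≥ 999 ÷ (27/9973) = 369001.
16⁴ = 65536 falls short of 369001 but 16⁵ = 1048576 reaches it, so n = 5.

5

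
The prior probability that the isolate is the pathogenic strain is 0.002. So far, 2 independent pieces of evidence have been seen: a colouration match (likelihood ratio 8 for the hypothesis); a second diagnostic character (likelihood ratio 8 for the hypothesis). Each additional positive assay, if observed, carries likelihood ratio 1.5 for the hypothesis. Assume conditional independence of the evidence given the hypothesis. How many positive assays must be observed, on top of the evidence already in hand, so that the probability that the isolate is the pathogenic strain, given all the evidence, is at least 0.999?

23

Prior odds = 0.002/0.998 = 1/499.
Combined Bayes factor of the evidence already in hand = 8 × 8 = 64.
Odds after that evidence = (1/499) × 64 = 64/499.
Target odds = 0.999/0.001 = 999.
Need 1.5ⁿ ≥ 999 ÷ (64/499) = 7789.078125.
1.5²² ≈7481.83 falls short of 7789.078125 but 1.5²³ ≈11222.7 reaches it, so n = 23.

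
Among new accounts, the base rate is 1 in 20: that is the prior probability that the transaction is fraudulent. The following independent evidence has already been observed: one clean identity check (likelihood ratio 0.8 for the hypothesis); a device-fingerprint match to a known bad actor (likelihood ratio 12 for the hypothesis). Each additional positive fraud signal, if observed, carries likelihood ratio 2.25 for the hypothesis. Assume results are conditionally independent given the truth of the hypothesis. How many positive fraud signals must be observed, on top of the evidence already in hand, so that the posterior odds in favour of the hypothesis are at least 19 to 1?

Prior odds = 0.05/0.95 = 1/19.
Combined Bayes factor of the evidence already in hand = 0.8 × 12 = 9.6.
Odds after that evidence = (1/19) × 9.6 = 48/95.
Target odds = 19.
Need 2.25ⁿ ≥ 19 ÷ (48/95) = 1805/48.
2.25⁴ = 25.62890625 falls short of 1805/48 but 2.25⁵ = 59049/1024 reaches it, so n = 5.

5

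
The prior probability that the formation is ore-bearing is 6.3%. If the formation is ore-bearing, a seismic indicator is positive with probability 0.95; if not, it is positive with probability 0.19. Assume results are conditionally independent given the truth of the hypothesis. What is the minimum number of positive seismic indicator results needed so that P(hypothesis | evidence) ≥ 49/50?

5

Prior odds = 0.063/0.937 = 63/937.
Likelihood ratio of a positive = 0.95/0.19 = 5.
Target posterior odds = 0.98/0.02 = 49.
Require 5ⁿ ≥ 49 ÷ (63/937) = 6559/9.
5⁴ = 625 falls short of 6559/9 but 5⁵ = 3125 reaches it, so n = 5.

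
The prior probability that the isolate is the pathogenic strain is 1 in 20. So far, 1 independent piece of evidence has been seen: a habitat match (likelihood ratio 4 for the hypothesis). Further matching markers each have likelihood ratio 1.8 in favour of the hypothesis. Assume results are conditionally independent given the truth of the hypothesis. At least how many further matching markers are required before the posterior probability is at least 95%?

8

Prior odds = 0.05/0.95 = 1/19.
Bayes factor of the evidence already in hand = 4.
Odds after that evidence = (1/19) × 4 = 4/19.
Target odds = 0.95/0.05 = 19.
Need 1.8ⁿ ≥ 19 ÷ (4/19) = 90.25.
1.8⁷ = 4782969/78125 falls short of 90.25 but 1.8⁸ = 43046721/390625 reaches it, so n = 8.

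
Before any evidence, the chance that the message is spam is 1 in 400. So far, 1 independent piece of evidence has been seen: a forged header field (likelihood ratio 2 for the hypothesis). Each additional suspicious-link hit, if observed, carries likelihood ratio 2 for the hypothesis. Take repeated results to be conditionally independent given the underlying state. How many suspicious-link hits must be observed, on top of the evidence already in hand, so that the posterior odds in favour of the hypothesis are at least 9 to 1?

11

Prior odds = 0.0025/0.9975 = 1/399.
Bayes factor of the evidence already in hand = 2.
Odds after that evidence = (1/399) × 2 = 2/399.
Target odds = 9.
Need 2ⁿ ≥ 9 ÷ (2/399) = 1795.5.
2¹⁰ = 1024 falls short of 1795.5 but 2¹¹ = 2048 reaches it, so n = 11.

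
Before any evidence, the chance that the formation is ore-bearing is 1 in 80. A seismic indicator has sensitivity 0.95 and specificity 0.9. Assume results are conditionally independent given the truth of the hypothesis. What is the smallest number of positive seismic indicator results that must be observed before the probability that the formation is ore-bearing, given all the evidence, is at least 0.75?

Prior odds = 0.0125/0.9875 = 1/79.
False-positive rate = 1 − 0.9 = 0.1; likelihood ratio of a positive = 0.95/0.1 = 9.5.
Target posterior odds = 0.75/0.25 = 3.
Need (1/79) × 9.5ⁿ ≥ 3, i.e. 9.5ⁿ ≥ 237.
9.5² = 90.25 falls short of 237 but 9.5³ = 857.375 reaches it, so n = 3.

3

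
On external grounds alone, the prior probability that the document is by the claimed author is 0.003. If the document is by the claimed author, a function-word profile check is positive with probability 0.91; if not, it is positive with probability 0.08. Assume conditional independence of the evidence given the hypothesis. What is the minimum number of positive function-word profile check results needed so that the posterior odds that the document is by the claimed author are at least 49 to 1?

4

Prior odds = 0.003/0.997 = 3/997.
Likelihood ratio of a positive = 0.91/0.08 = 11.375.
Target odds = 49.
Need (3/997) × 11.375ⁿ ≥ 49, i.e. 11.375ⁿ ≥ 48853/3.
11.375³ = 753571/512 falls short of 48853/3 but 11.375⁴ = 68574961/4096 reaches it, so n = 4.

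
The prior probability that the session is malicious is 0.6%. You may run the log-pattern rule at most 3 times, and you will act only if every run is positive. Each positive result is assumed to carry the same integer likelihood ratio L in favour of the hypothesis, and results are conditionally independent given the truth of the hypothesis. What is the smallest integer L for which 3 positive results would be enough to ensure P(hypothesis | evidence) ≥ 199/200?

33

Prior odds = 0.006/0.994 = 3/497.
Target odds = 0.995/0.005 = 199.
Need L³ ≥ 199 ÷ (3/497) = 98903/3.
32³ = 32768 < 98903/3 ≤ 35937 = 33³, so L = 33.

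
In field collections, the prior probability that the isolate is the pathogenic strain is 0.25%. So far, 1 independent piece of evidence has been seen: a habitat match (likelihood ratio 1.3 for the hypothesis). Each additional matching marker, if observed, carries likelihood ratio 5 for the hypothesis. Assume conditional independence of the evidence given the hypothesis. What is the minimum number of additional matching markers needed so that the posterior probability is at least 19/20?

Prior odds = 0.0025/0.9975 = 1/399.
Bayes factor of the evidence already in hand = 1.3.
Odds after that evidence = (1/399) × 1.3 = 13/3990.
Target odds = 0.95/0.05 = 19.
Need 5ⁿ ≥ 19 ÷ (13/3990) = 75810/13.
5⁵ = 3125 falls short of 75810/13 but 5⁶ = 15625 reaches it, so n = 6.

6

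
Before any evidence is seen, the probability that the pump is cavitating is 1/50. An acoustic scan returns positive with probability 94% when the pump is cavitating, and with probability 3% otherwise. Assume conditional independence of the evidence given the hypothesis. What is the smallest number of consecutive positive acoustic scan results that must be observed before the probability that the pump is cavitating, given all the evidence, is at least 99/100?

Prior odds: 0.02 ÷ 0.98 = 1/49.
Likelihood ratio of a positive result = 0.94/0.03 = 94/3.
Target posterior odds = 0.99/0.01 = 99.
Require (94/3)ⁿ ≥ 99 ÷ (1/49) = 4851.
(94/3)² = 8836/9 falls short of 4851 but (94/3)³ = 830584/27 reaches it, so n = 3.

3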